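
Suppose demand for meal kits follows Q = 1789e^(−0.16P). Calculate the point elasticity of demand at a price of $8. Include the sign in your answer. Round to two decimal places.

-1.28

At P = 8, Q = 497.409.
dQ/dP = −0.16·1789e^(−0.16P) = −0.16Q = -79.585.
ε = (dQ/dP)(P/Q) = (-79.585)(8/497.409).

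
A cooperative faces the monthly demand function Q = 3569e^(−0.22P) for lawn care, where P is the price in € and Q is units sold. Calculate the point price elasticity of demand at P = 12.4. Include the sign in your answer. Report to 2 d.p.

-2.73

At P = 12.4, Q = 233.234.
dQ/dP = −0.22·3569e^(−0.22P) = −0.22Q = -51.311.
ε = (dQ/dP)(P/Q) = (-51.311)(12.4/233.234).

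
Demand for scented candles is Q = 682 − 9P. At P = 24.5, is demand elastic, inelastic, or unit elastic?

inelastic

Q = 461.500, dQ/dP = -9.
ε = (dQ/dP)(P/Q) ≈ -0.478.
|ε| = 0.48 < 1.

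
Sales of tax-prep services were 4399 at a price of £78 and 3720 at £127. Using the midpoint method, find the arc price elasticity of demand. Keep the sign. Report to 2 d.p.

-0.35

ΔQ = 3720 − 4399 = -679; ΔP = 127 − 78 = 49.
Midpoints: P̄ = 102.50, Q̄ = 4059.5.
ε = (ΔQ/ΔP)(P̄/Q̄) = (-679/49)(102.50/4059.5).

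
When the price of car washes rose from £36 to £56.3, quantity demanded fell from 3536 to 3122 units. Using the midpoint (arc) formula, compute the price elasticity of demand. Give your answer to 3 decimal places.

-0.283

ΔQ = 3122 − 3536 = -414; ΔP = 56.3 − 36 = 20.3.
Midpoints: P̄ = 46.15, Q̄ = 3329.0.
ε = (ΔQ/ΔP)(P̄/Q̄) = (-414/20.3)(46.15/3329.0).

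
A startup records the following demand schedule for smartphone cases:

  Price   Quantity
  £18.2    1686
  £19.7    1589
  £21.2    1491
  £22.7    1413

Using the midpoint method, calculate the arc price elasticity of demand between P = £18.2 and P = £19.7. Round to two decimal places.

At P = 18.2, Q = 1686; at P = 19.7, Q = 1589.
ΔQ = -97, ΔP = 1.5. Midpoints: P̄ = 18.95, Q̄ = 1637.5.
ε = (ΔQ/ΔP)(P̄/Q̄) = (-97/1.5)(18.95/1637.5).

-0.75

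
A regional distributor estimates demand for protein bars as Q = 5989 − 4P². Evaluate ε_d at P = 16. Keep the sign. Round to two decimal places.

-0.41

At P = 16, Q = 4965.
dQ/dP = −8P = -128.
ε = (dQ/dP)(P/Q) = (-128)(16/4965).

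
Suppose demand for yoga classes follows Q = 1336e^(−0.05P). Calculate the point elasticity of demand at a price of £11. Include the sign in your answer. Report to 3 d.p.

-0.550

At P = 11, Q = 770.805.
dQ/dP = −0.05·1336e^(−0.05P) = −0.05Q = -38.540.
ε = (dQ/dP)(P/Q) = (-38.540)(11/770.805).
|ε| < 1, so demand is inelastic at this price.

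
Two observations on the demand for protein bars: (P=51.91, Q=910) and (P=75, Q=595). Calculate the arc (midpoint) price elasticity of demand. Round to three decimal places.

ΔQ = 595 − 910 = -315; ΔP = 75 − 51.91 = 23.09.
Midpoints: P̄ = 63.45, Q̄ = 752.5.
ε = (ΔQ/ΔP)(P̄/Q̄) = (-315/23.09)(63.45/752.5).

-1.150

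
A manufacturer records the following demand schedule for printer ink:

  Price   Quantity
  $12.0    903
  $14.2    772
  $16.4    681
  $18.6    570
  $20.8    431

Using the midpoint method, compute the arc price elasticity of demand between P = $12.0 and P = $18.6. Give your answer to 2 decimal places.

At P = 12.0, Q = 903; at P = 18.6, Q = 570.
ΔQ = -333, ΔP = 6.6. Midpoints: P̄ = 15.30, Q̄ = 736.5.
ε = (ΔQ/ΔP)(P̄/Q̄) = (-333/6.6)(15.30/736.5).

-1.05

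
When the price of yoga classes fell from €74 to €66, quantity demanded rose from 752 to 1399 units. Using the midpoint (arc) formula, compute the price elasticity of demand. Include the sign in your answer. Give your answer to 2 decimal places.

-5.26

ΔQ = 1399 − 752 = 647; ΔP = 66 − 74 = -8.
Midpoints: P̄ = 70.00, Q̄ = 1075.5.
ε = (ΔQ/ΔP)(P̄/Q̄) = (647/-8)(70.00/1075.5).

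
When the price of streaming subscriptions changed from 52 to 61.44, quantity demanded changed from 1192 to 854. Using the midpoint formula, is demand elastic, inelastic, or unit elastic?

elastic

Arc ε ≈ -1.985.
|ε| = 1.99 > 1.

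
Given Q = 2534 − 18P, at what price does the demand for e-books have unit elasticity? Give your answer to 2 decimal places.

For linear demand Q = a − bP, ε = −bP/(a − bP). |ε| = 1 when bP = a − bP, i.e. P = a/(2b).
P = 2534/(2·18) = 2534/36 = 70.3889.

70.39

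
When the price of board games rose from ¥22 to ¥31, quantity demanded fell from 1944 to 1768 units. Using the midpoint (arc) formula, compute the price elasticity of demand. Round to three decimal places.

ΔQ = 1768 − 1944 = -176; ΔP = 31 − 22 = 9.
Midpoints: P̄ = 26.50, Q̄ = 1856.0.
ε = (ΔQ/ΔP)(P̄/Q̄) = (-176/9)(26.50/1856.0).

-0.279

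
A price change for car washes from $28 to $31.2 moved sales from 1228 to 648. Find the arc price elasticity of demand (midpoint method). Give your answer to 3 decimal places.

-5.720

ΔQ = 648 − 1228 = -580; ΔP = 31.2 − 28 = 3.2.
Midpoints: P̄ = 29.60, Q̄ = 938.0.
ε = (ΔQ/ΔP)(P̄/Q̄) = (-580/3.2)(29.60/938.0).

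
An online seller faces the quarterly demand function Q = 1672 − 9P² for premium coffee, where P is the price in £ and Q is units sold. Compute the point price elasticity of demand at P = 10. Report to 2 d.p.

At P = 10, Q = 772.
dQ/dP = −18P = -180.
ε = (dQ/dP)(P/Q) = (-180)(10/772).

-2.33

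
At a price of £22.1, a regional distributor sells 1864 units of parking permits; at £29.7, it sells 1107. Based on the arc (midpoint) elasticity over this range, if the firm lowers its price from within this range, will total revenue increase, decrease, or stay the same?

increase

Arc ε = (-757/7.6)(25.90/1485.5) ≈ -1.737.
|ε| = 1.74 > 1, so demand is elastic. A price cut therefore raises total revenue.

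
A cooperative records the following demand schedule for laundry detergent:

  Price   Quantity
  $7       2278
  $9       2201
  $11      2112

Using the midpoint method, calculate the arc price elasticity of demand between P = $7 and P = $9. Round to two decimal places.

At P = 7, Q = 2278; at P = 9, Q = 2201.
ΔQ = -77, ΔP = 2. Midpoints: P̄ = 8.00, Q̄ = 2239.5.
ε = (ΔQ/ΔP)(P̄/Q̄) = (-77/2)(8.00/2239.5).

-0.14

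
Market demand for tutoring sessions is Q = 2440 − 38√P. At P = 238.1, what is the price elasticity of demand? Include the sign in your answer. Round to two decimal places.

-0.16

At P = 238.1, Q = 1853.641.
dQ/dP = −38/(2√P) = -1.231.
ε = (dQ/dP)(P/Q) = (-1.231)(238.1/1853.641).
|ε| < 1, so demand is inelastic at this price.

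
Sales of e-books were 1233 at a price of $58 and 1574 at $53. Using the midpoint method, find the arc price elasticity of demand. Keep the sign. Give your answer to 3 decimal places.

-2.697

ΔQ = 1574 − 1233 = 341; ΔP = 53 − 58 = -5.
Midpoints: P̄ = 55.50, Q̄ = 1403.5.
ε = (ΔQ/ΔP)(P̄/Q̄) = (341/-5)(55.50/1403.5).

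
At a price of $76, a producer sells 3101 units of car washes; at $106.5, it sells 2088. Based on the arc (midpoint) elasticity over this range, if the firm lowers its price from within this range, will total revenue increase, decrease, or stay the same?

Arc ε = (-1013/30.5)(91.25/2594.5) ≈ -1.168.
|ε| = 1.17 > 1, so demand is elastic. A price cut therefore raises total revenue.

increase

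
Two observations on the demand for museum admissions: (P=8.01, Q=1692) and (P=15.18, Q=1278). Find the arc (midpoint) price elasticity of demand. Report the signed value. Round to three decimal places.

-0.451

ΔQ = 1278 − 1692 = -414; ΔP = 15.18 − 8.01 = 7.17.
Midpoints: P̄ = 11.59, Q̄ = 1485.0.
ε = (ΔQ/ΔP)(P̄/Q̄) = (-414/7.17)(11.59/1485.0).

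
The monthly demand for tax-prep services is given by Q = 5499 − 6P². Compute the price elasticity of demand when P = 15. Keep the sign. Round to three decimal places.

At P = 15, Q = 4149.
dQ/dP = −12P = -180.
ε = (dQ/dP)(P/Q) = (-180)(15/4149).

-0.651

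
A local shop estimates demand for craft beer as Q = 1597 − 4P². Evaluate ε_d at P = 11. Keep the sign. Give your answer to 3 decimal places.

-0.870

At P = 11, Q = 1113.
dQ/dP = −8P = -88.
ε = (dQ/dP)(P/Q) = (-88)(11/1113).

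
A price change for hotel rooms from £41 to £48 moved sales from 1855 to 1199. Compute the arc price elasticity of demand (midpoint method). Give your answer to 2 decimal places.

ΔQ = 1199 − 1855 = -656; ΔP = 48 − 41 = 7.
Midpoints: P̄ = 44.50, Q̄ = 1527.0.
ε = (ΔQ/ΔP)(P̄/Q̄) = (-656/7)(44.50/1527.0).

-2.73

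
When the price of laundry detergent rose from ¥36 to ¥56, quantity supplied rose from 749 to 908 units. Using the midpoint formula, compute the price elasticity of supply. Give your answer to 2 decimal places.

ΔQ = 908 − 749 = 159; ΔP = 56 − 36 = 20.
Midpoints: P̄ = 46.00, Q̄ = 828.5.
ε_s = (ΔQ/ΔP)(P̄/Q̄) = (159/20)(46.00/828.5).

0.44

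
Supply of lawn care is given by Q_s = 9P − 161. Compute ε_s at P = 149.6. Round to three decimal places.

1.136

At P = 149.6, Q_s = 1185.40.
dQ_s/dP = 9.
ε_s = (dQ_s/dP)(P/Q_s) = (9)(149.6/1185.40).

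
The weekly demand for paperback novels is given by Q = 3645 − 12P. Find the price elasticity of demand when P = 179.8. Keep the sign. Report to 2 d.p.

-1.45

At P = 179.8, Q = 1487.400.
dQ/dP = −12.
ε = (dQ/dP)(P/Q) = (-12)(179.8/1487.400).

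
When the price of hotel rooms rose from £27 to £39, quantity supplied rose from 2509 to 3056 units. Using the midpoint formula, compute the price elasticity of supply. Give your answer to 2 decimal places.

ΔQ = 3056 − 2509 = 547; ΔP = 39 − 27 = 12.
Midpoints: P̄ = 33.00, Q̄ = 2782.5.
ε_s = (ΔQ/ΔP)(P̄/Q̄) = (547/12)(33.00/2782.5).

0.54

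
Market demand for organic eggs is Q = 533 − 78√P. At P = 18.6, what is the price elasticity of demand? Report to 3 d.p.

-0.856

At P = 18.6, Q = 196.604.
dQ/dP = −78/(2√P) = -9.043.
ε = (dQ/dP)(P/Q) = (-9.043)(18.6/196.604).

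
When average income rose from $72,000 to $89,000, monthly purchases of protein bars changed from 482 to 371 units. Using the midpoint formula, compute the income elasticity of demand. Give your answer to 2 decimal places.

ΔQ = -111, ΔI = 17000. Midpoints: Ī = 80,500, Q̄ = 426.5.
ε_I = (ΔQ/ΔI)(Ī/Q̄) = (-111/17000)(80500/426.5).

-1.23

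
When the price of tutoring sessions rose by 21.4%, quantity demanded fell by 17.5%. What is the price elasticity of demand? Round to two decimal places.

ε = %ΔQ / %ΔP = (-17.5)/(21.4) = -0.818.

-0.82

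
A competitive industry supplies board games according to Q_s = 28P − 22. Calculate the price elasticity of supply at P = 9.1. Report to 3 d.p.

1.095

At P = 9.1, Q_s = 232.80.
dQ_s/dP = 28.
ε_s = (dQ_s/dP)(P/Q_s) = (28)(9.1/232.80).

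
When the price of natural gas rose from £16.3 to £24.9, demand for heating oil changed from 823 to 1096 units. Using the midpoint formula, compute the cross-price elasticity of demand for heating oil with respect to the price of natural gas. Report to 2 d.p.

ΔQ_x = 1096 − 823 = 273; ΔP_y = 24.9 − 16.3 = 8.6.
Midpoints: P̄_y = 20.60, Q̄_x = 959.5.
ε_xy = (ΔQ_x/ΔP_y)(P̄_y/Q̄_x) = (273/8.6)(20.60/959.5).

0.68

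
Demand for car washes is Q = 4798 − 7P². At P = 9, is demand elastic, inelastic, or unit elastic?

Q = 4231, dQ/dP = -126.
ε = (dQ/dP)(P/Q) ≈ -0.268.
|ε| = 0.27 < 1.

inelastic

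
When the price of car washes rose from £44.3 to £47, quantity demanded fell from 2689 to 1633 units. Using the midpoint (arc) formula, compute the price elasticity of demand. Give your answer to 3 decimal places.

-8.262

ΔQ = 1633 − 2689 = -1056; ΔP = 47 − 44.3 = 2.7.
Midpoints: P̄ = 45.65, Q̄ = 2161.0.
ε = (ΔQ/ΔP)(P̄/Q̄) = (-1056/2.7)(45.65/2161.0).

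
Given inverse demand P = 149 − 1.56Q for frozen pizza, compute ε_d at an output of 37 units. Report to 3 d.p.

-1.581

At Q = 37, P = 149 − 1.56(37) = 91.28.
dP/dQ = −1.56, so dQ/dP = 1/(−1.56) = -0.641.
ε = (dQ/dP)(P/Q) = (-0.641)(91.28/37).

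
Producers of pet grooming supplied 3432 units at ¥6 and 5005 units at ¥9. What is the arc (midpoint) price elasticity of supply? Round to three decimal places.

ΔQ = 5005 − 3432 = 1573; ΔP = 9 − 6 = 3.
Midpoints: P̄ = 7.50, Q̄ = 4218.5.
ε_s = (ΔQ/ΔP)(P̄/Q̄) = (1573/3)(7.50/4218.5).

0.932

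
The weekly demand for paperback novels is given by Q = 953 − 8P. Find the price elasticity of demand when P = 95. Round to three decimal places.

At P = 95, Q = 193.
dQ/dP = −8.
ε = (dQ/dP)(P/Q) = (-8)(95/193).

-3.938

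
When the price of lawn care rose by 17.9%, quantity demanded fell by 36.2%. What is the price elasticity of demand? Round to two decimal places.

-2.02

ε = %ΔQ / %ΔP = (-36.2)/(17.9) = -2.022.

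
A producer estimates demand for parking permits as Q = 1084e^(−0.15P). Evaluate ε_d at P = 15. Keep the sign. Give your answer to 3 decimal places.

-2.250

At P = 15, Q = 114.253.
dQ/dP = −0.15·1084e^(−0.15P) = −0.15Q = -17.138.
ε = (dQ/dP)(P/Q) = (-17.138)(15/114.253).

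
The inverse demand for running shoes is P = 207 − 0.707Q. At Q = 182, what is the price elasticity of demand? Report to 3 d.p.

At Q = 182, P = 207 − 0.707(182) = 78.33.
dP/dQ = −0.707, so dQ/dP = 1/(−0.707) = -1.414.
ε = (dQ/dP)(P/Q) = (-1.414)(78.33/182).

-0.609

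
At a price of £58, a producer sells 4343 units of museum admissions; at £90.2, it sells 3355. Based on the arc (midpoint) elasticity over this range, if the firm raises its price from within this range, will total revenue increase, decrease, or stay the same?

increase

Arc ε = (-988/32.2)(74.10/3849.0) ≈ -0.591.
|ε| = 0.59 < 1, so demand is inelastic. A price rise therefore raises total revenue.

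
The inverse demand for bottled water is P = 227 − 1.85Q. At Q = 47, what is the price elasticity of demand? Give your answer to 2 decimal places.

-1.61

At Q = 47, P = 227 − 1.85(47) = 140.05.
dP/dQ = −1.85, so dQ/dP = 1/(−1.85) = -0.541.
ε = (dQ/dP)(P/Q) = (-0.541)(140.05/47).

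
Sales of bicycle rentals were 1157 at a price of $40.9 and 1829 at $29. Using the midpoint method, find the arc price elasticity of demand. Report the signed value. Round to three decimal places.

-1.322

ΔQ = 1829 − 1157 = 672; ΔP = 29 − 40.9 = -11.9.
Midpoints: P̄ = 34.95, Q̄ = 1493.0.
ε = (ΔQ/ΔP)(P̄/Q̄) = (672/-11.9)(34.95/1493.0).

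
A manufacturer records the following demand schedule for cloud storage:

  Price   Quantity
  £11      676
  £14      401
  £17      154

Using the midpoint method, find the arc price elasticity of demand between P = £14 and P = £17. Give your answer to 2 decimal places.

At P = 14, Q = 401; at P = 17, Q = 154.
ΔQ = -247, ΔP = 3. Midpoints: P̄ = 15.50, Q̄ = 277.5.
ε = (ΔQ/ΔP)(P̄/Q̄) = (-247/3)(15.50/277.5).

-4.60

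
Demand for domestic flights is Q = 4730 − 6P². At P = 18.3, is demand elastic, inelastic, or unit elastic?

Q = 2720.660, dQ/dP = -219.600.
ε = (dQ/dP)(P/Q) ≈ -1.477.
|ε| = 1.48 > 1.

elastic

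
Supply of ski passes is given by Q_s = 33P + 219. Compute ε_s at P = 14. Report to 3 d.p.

0.678

At P = 14, Q_s = 681.
dQ_s/dP = 33.
ε_s = (dQ_s/dP)(P/Q_s) = (33)(14/681).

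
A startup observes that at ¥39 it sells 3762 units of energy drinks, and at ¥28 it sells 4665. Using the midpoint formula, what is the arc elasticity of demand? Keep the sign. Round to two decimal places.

ΔQ = 4665 − 3762 = 903; ΔP = 28 − 39 = -11.
Midpoints: P̄ = 33.50, Q̄ = 4213.5.
ε = (ΔQ/ΔP)(P̄/Q̄) = (903/-11)(33.50/4213.5).

-0.65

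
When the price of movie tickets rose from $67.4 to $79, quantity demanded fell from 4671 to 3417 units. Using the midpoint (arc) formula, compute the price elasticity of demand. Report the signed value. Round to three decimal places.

-1.957

ΔQ = 3417 − 4671 = -1254; ΔP = 79 − 67.4 = 11.6.
Midpoints: P̄ = 73.20, Q̄ = 4044.0.
ε = (ΔQ/ΔP)(P̄/Q̄) = (-1254/11.6)(73.20/4044.0).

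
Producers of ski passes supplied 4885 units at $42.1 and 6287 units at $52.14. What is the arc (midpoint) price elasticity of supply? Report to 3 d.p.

1.178

ΔQ = 6287 − 4885 = 1402; ΔP = 52.14 − 42.1 = 10.04.
Midpoints: P̄ = 47.12, Q̄ = 5586.0.
ε_s = (ΔQ/ΔP)(P̄/Q̄) = (1402/10.04)(47.12/5586.0).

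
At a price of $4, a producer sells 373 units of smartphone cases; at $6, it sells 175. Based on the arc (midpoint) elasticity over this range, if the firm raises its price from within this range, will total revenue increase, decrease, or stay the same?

Arc ε = (-198/2)(5.00/274.0) ≈ -1.807.
|ε| = 1.81 > 1, so demand is elastic. A price rise therefore reduces total revenue.

decrease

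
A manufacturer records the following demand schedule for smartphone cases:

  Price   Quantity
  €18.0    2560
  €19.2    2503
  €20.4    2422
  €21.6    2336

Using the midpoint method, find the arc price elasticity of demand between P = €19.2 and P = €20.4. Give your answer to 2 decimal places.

At P = 19.2, Q = 2503; at P = 20.4, Q = 2422.
ΔQ = -81, ΔP = 1.2. Midpoints: P̄ = 19.80, Q̄ = 2462.5.
ε = (ΔQ/ΔP)(P̄/Q̄) = (-81/1.2)(19.80/2462.5).

-0.54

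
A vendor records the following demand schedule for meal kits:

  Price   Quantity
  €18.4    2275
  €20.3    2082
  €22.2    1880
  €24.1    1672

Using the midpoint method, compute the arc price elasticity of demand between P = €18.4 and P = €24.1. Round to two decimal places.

-1.14

At P = 18.4, Q = 2275; at P = 24.1, Q = 1672.
ΔQ = -603, ΔP = 5.7. Midpoints: P̄ = 21.25, Q̄ = 1973.5.
ε = (ΔQ/ΔP)(P̄/Q̄) = (-603/5.7)(21.25/1973.5).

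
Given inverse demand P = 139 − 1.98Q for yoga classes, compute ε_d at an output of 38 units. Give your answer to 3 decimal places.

-0.847

At Q = 38, P = 139 − 1.98(38) = 63.76.
dP/dQ = −1.98, so dQ/dP = 1/(−1.98) = -0.505.
ε = (dQ/dP)(P/Q) = (-0.505)(63.76/38).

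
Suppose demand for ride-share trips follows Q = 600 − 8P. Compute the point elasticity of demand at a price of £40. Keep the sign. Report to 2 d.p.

At P = 40, Q = 280.
dQ/dP = −8.
ε = (dQ/dP)(P/Q) = (-8)(40/280).
|ε| > 1, so demand is elastic at this price.

-1.14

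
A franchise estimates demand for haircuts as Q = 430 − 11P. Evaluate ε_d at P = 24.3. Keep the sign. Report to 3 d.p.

-1.643

At P = 24.3, Q = 162.700.
dQ/dP = −11.
ε = (dQ/dP)(P/Q) = (-11)(24.3/162.700).
|ε| > 1, so demand is elastic at this price.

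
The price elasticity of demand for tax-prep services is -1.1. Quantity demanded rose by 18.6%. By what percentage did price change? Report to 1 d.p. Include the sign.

%ΔP ≈ %ΔQ / ε = (18.6%)/(-1.1) = -16.91%.

-16.9%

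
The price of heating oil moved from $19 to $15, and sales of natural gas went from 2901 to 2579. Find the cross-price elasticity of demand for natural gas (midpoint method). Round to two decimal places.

ΔQ_x = 2579 − 2901 = -322; ΔP_y = 15 − 19 = -4.
Midpoints: P̄_y = 17.00, Q̄_x = 2740.0.
ε_xy = (ΔQ_x/ΔP_y)(P̄_y/Q̄_x) = (-322/-4)(17.00/2740.0).
ε_xy > 0, so the goods are substitutes.

0.50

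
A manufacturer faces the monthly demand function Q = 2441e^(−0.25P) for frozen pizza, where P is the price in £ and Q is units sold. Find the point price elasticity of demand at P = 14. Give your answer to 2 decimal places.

At P = 14, Q = 73.712.
dQ/dP = −0.25·2441e^(−0.25P) = −0.25Q = -18.428.
ε = (dQ/dP)(P/Q) = (-18.428)(14/73.712).
|ε| > 1, so demand is elastic at this price.

-3.50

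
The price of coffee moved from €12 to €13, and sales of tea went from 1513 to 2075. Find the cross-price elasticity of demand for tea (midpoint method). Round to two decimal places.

ΔQ_x = 2075 − 1513 = 562; ΔP_y = 13 − 12 = 1.
Midpoints: P̄_y = 12.50, Q̄_x = 1794.0.
ε_xy = (ΔQ_x/ΔP_y)(P̄_y/Q̄_x) = (562/1)(12.50/1794.0).
ε_xy > 0, so the goods are substitutes.

3.92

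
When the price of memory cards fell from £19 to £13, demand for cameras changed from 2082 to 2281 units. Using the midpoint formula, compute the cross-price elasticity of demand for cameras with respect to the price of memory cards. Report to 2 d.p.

-0.24

ΔQ_x = 2281 − 2082 = 199; ΔP_y = 13 − 19 = -6.
Midpoints: P̄_y = 16.00, Q̄_x = 2181.5.
ε_xy = (ΔQ_x/ΔP_y)(P̄_y/Q̄_x) = (199/-6)(16.00/2181.5).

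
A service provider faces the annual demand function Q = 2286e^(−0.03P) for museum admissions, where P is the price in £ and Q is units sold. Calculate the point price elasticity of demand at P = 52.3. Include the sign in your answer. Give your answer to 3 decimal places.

-1.569

At P = 52.3, Q = 476.067.
dQ/dP = −0.03·2286e^(−0.03P) = −0.03Q = -14.282.
ε = (dQ/dP)(P/Q) = (-14.282)(52.3/476.067).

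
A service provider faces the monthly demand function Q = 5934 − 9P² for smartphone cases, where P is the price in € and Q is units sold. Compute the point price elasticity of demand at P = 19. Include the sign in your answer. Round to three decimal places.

At P = 19, Q = 2685.
dQ/dP = −18P = -342.
ε = (dQ/dP)(P/Q) = (-342)(19/2685).

-2.420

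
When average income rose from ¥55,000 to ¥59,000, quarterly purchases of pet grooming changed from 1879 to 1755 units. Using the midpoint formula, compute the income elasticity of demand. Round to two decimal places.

ΔQ = -124, ΔI = 4000. Midpoints: Ī = 57,000, Q̄ = 1817.0.
ε_I = (ΔQ/ΔI)(Ī/Q̄) = (-124/4000)(57000/1817.0).
ε_I < 0, so the good is inferior.

-0.97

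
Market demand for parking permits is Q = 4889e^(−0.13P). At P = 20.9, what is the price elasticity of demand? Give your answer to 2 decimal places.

At P = 20.9, Q = 323.029.
dQ/dP = −0.13·4889e^(−0.13P) = −0.13Q = -41.994.
ε = (dQ/dP)(P/Q) = (-41.994)(20.9/323.029).

-2.72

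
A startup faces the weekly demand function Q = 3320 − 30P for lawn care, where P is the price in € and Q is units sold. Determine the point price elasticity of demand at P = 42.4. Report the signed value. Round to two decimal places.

At P = 42.4, Q = 2048.
dQ/dP = −30.
ε = (dQ/dP)(P/Q) = (-30)(42.4/2048).

-0.62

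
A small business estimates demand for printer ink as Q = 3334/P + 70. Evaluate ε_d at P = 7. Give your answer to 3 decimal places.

-0.872

At P = 7, Q = 546.286.
dQ/dP = −3334/P² = -68.041.
ε = (dQ/dP)(P/Q) = (-68.041)(7/546.286).
|ε| < 1, so demand is inelastic at this price.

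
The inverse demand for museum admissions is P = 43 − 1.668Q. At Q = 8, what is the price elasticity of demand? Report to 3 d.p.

-2.222

At Q = 8, P = 43 − 1.668(8) = 29.66.
dP/dQ = −1.668, so dQ/dP = 1/(−1.668) = -0.600.
ε = (dQ/dP)(P/Q) = (-0.600)(29.66/8).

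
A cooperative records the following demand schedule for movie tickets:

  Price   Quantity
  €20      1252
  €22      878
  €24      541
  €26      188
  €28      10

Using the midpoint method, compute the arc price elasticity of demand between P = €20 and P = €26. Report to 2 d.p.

-5.66

At P = 20, Q = 1252; at P = 26, Q = 188.
ΔQ = -1064, ΔP = 6. Midpoints: P̄ = 23.00, Q̄ = 720.0.
ε = (ΔQ/ΔP)(P̄/Q̄) = (-1064/6)(23.00/720.0).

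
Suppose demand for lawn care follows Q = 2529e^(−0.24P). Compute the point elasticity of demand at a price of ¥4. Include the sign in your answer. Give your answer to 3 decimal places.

At P = 4, Q = 968.336.
dQ/dP = −0.24·2529e^(−0.24P) = −0.24Q = -232.401.
ε = (dQ/dP)(P/Q) = (-232.401)(4/968.336).

-0.960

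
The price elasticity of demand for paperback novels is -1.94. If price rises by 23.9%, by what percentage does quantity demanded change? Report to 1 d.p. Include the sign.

-46.4%

%ΔQ ≈ ε × %ΔP = (-1.94)(23.9%) = -46.37%.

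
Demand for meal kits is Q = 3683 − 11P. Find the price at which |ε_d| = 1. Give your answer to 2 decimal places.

167.41

For linear demand Q = a − bP, ε = −bP/(a − bP). |ε| = 1 when bP = a − bP, i.e. P = a/(2b).
P = 3683/(2·11) = 3683/22 = 167.4091.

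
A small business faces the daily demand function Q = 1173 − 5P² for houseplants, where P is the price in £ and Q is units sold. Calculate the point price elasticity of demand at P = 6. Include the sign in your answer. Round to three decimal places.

-0.363

At P = 6, Q = 993.
dQ/dP = −10P = -60.
ε = (dQ/dP)(P/Q) = (-60)(6/993).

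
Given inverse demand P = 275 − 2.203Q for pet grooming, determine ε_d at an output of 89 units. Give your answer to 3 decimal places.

At Q = 89, P = 275 − 2.203(89) = 78.93.
dP/dQ = −2.203, so dQ/dP = 1/(−2.203) = -0.454.
ε = (dQ/dP)(P/Q) = (-0.454)(78.93/89).

-0.403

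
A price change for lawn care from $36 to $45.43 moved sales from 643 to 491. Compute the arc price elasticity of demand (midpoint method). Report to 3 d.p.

-1.157

ΔQ = 491 − 643 = -152; ΔP = 45.43 − 36 = 9.43.
Midpoints: P̄ = 40.72, Q̄ = 567.0.
ε = (ΔQ/ΔP)(P̄/Q̄) = (-152/9.43)(40.72/567.0).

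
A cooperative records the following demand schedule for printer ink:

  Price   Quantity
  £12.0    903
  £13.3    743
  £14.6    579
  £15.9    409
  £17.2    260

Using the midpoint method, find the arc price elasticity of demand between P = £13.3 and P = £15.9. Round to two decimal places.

-3.26

At P = 13.3, Q = 743; at P = 15.9, Q = 409.
ΔQ = -334, ΔP = 2.6. Midpoints: P̄ = 14.60, Q̄ = 576.0.
ε = (ΔQ/ΔP)(P̄/Q̄) = (-334/2.6)(14.60/576.0).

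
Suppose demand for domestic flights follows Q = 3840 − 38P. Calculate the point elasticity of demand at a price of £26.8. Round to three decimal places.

At P = 26.8, Q = 2821.600.
dQ/dP = −38.
ε = (dQ/dP)(P/Q) = (-38)(26.8/2821.600).
|ε| < 1, so demand is inelastic at this price.

-0.361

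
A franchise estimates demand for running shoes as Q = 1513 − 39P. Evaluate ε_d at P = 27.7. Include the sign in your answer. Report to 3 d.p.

At P = 27.7, Q = 432.700.
dQ/dP = −39.
ε = (dQ/dP)(P/Q) = (-39)(27.7/432.700).

-2.497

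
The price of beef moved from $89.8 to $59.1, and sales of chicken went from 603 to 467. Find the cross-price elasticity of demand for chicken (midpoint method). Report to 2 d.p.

0.62

ΔQ_x = 467 − 603 = -136; ΔP_y = 59.1 − 89.8 = -30.7.
Midpoints: P̄_y = 74.45, Q̄_x = 535.0.
ε_xy = (ΔQ_x/ΔP_y)(P̄_y/Q̄_x) = (-136/-30.7)(74.45/535.0).
ε_xy > 0, so the goods are substitutes.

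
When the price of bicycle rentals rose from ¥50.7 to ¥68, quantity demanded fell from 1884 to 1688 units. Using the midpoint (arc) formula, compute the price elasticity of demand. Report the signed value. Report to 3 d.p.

ΔQ = 1688 − 1884 = -196; ΔP = 68 − 50.7 = 17.3.
Midpoints: P̄ = 59.35, Q̄ = 1786.0.
ε = (ΔQ/ΔP)(P̄/Q̄) = (-196/17.3)(59.35/1786.0).

-0.376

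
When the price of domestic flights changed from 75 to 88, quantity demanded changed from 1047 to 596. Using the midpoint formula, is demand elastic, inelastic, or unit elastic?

Arc ε ≈ -3.442.
|ε| = 3.44 > 1.

elastic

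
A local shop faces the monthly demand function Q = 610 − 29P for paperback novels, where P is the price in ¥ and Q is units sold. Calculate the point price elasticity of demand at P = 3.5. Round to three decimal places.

-0.200

At P = 3.5, Q = 508.500.
dQ/dP = −29.
ε = (dQ/dP)(P/Q) = (-29)(3.5/508.500).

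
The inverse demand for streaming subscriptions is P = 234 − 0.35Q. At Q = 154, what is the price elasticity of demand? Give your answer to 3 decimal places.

-3.341

At Q = 154, P = 234 − 0.35(154) = 180.10.
dP/dQ = −0.35, so dQ/dP = 1/(−0.35) = -2.857.
ε = (dQ/dP)(P/Q) = (-2.857)(180.10/154).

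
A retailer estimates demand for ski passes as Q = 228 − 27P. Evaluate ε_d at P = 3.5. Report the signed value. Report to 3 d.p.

-0.708

At P = 3.5, Q = 133.500.
dQ/dP = −27.
ε = (dQ/dP)(P/Q) = (-27)(3.5/133.500).
|ε| < 1, so demand is inelastic at this price.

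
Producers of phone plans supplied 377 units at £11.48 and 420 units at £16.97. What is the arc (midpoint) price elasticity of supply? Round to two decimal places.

ΔQ = 420 − 377 = 43; ΔP = 16.97 − 11.48 = 5.49.
Midpoints: P̄ = 14.22, Q̄ = 398.5.
ε_s = (ΔQ/ΔP)(P̄/Q̄) = (43/5.49)(14.22/398.5).

0.28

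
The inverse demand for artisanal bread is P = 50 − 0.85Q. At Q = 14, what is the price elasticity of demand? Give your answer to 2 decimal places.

-3.20

At Q = 14, P = 50 − 0.85(14) = 38.10.
dP/dQ = −0.85, so dQ/dP = 1/(−0.85) = -1.176.
ε = (dQ/dP)(P/Q) = (-1.176)(38.10/14).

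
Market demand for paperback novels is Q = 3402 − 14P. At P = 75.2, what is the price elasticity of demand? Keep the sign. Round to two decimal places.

-0.45

At P = 75.2, Q = 2349.200.
dQ/dP = −14.
ε = (dQ/dP)(P/Q) = (-14)(75.2/2349.200).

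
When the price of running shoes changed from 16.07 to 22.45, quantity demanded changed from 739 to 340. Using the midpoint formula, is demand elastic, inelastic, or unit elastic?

elastic

Arc ε ≈ -2.233.
|ε| = 2.23 > 1.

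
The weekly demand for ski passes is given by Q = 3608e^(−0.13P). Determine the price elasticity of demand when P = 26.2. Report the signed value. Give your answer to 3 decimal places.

At P = 26.2, Q = 119.690.
dQ/dP = −0.13·3608e^(−0.13P) = −0.13Q = -15.560.
ε = (dQ/dP)(P/Q) = (-15.560)(26.2/119.690).

-3.406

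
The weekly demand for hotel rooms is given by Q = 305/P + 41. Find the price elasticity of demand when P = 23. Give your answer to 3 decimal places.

At P = 23, Q = 54.261.
dQ/dP = −305/P² = -0.577.
ε = (dQ/dP)(P/Q) = (-0.577)(23/54.261).

-0.244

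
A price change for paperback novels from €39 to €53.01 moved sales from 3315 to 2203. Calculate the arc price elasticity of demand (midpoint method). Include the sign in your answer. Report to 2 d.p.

-1.32

ΔQ = 2203 − 3315 = -1112; ΔP = 53.01 − 39 = 14.01.
Midpoints: P̄ = 46.00, Q̄ = 2759.0.
ε = (ΔQ/ΔP)(P̄/Q̄) = (-1112/14.01)(46.00/2759.0).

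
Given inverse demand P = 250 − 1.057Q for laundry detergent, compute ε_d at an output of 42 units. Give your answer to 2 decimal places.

-4.63

At Q = 42, P = 250 − 1.057(42) = 205.61.
dP/dQ = −1.057, so dQ/dP = 1/(−1.057) = -0.946.
ε = (dQ/dP)(P/Q) = (-0.946)(205.61/42).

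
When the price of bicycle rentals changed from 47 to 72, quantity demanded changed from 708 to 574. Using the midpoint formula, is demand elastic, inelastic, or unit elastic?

inelastic

Arc ε ≈ -0.498.
|ε| = 0.50 < 1.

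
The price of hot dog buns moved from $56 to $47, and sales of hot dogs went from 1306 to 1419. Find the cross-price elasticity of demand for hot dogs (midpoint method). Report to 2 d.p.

ΔQ_x = 1419 − 1306 = 113; ΔP_y = 47 − 56 = -9.
Midpoints: P̄_y = 51.50, Q̄_x = 1362.5.
ε_xy = (ΔQ_x/ΔP_y)(P̄_y/Q̄_x) = (113/-9)(51.50/1362.5).

-0.47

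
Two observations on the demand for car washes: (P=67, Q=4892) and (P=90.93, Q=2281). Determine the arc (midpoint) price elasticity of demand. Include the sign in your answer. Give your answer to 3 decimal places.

ΔQ = 2281 − 4892 = -2611; ΔP = 90.93 − 67 = 23.93.
Midpoints: P̄ = 78.97, Q̄ = 3586.5.
ε = (ΔQ/ΔP)(P̄/Q̄) = (-2611/23.93)(78.97/3586.5).

-2.402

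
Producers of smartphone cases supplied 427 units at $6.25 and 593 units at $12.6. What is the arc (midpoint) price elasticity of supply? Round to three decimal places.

0.483

ΔQ = 593 − 427 = 166; ΔP = 12.6 − 6.25 = 6.35.
Midpoints: P̄ = 9.43, Q̄ = 510.0.
ε_s = (ΔQ/ΔP)(P̄/Q̄) = (166/6.35)(9.43/510.0).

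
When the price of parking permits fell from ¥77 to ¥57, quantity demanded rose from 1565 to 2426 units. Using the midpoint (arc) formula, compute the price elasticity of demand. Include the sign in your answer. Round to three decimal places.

-1.445

ΔQ = 2426 − 1565 = 861; ΔP = 57 − 77 = -20.
Midpoints: P̄ = 67.00, Q̄ = 1995.5.
ε = (ΔQ/ΔP)(P̄/Q̄) = (861/-20)(67.00/1995.5).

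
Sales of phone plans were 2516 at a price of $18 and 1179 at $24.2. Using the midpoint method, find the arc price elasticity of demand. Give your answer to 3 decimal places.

ΔQ = 1179 − 2516 = -1337; ΔP = 24.2 − 18 = 6.2.
Midpoints: P̄ = 21.10, Q̄ = 1847.5.
ε = (ΔQ/ΔP)(P̄/Q̄) = (-1337/6.2)(21.10/1847.5).

-2.463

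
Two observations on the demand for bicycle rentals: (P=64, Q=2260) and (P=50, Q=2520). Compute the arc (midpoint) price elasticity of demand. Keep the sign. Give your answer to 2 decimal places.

-0.44

ΔQ = 2520 − 2260 = 260; ΔP = 50 − 64 = -14.
Midpoints: P̄ = 57.00, Q̄ = 2390.0.
ε = (ΔQ/ΔP)(P̄/Q̄) = (260/-14)(57.00/2390.0).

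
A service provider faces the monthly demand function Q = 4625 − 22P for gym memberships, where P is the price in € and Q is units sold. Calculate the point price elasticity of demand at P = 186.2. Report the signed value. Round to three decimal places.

At P = 186.2, Q = 528.600.
dQ/dP = −22.
ε = (dQ/dP)(P/Q) = (-22)(186.2/528.600).

-7.750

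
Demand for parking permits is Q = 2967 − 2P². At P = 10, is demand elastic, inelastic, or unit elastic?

inelastic

Q = 2767, dQ/dP = -40.
ε = (dQ/dP)(P/Q) ≈ -0.145.
|ε| = 0.14 < 1.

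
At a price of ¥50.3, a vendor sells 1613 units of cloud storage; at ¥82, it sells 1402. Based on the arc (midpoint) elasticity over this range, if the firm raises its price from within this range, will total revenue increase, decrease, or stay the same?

Arc ε = (-211/31.7)(66.15/1507.5) ≈ -0.292.
|ε| = 0.29 < 1, so demand is inelastic. A price rise therefore raises total revenue.

increase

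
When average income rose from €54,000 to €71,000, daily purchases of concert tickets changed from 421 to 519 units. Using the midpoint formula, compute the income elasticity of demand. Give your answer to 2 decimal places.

ΔQ = 98, ΔI = 17000. Midpoints: Ī = 62,500, Q̄ = 470.0.
ε_I = (ΔQ/ΔI)(Ī/Q̄) = (98/17000)(62500/470.0).
ε_I > 0, so the good is normal.

0.77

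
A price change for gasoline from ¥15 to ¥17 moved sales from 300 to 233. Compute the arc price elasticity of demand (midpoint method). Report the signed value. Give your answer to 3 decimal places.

-2.011

ΔQ = 233 − 300 = -67; ΔP = 17 − 15 = 2.
Midpoints: P̄ = 16.00, Q̄ = 266.5.
ε = (ΔQ/ΔP)(P̄/Q̄) = (-67/2)(16.00/266.5).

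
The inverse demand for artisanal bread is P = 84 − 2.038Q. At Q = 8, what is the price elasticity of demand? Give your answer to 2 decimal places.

-4.15

At Q = 8, P = 84 − 2.038(8) = 67.70.
dP/dQ = −2.038, so dQ/dP = 1/(−2.038) = -0.491.
ε = (dQ/dP)(P/Q) = (-0.491)(67.70/8).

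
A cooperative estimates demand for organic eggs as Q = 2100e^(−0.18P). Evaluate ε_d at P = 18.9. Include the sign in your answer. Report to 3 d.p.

-3.402

At P = 18.9, Q = 69.944.
dQ/dP = −0.18·2100e^(−0.18P) = −0.18Q = -12.590.
ε = (dQ/dP)(P/Q) = (-12.590)(18.9/69.944).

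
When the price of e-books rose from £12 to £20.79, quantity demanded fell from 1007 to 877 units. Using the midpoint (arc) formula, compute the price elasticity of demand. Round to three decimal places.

-0.257

ΔQ = 877 − 1007 = -130; ΔP = 20.79 − 12 = 8.79.
Midpoints: P̄ = 16.39, Q̄ = 942.0.
ε = (ΔQ/ΔP)(P̄/Q̄) = (-130/8.79)(16.39/942.0).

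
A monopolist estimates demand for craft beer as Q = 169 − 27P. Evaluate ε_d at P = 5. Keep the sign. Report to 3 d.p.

-3.971

At P = 5, Q = 34.
dQ/dP = −27.
ε = (dQ/dP)(P/Q) = (-27)(5/34).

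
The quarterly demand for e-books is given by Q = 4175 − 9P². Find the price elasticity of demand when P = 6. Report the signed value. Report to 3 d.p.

At P = 6, Q = 3851.
dQ/dP = −18P = -108.
ε = (dQ/dP)(P/Q) = (-108)(6/3851).
|ε| < 1, so demand is inelastic at this price.

-0.168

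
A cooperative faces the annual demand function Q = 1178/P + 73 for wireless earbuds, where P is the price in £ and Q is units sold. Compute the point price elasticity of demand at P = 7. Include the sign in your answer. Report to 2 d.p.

At P = 7, Q = 241.286.
dQ/dP = −1178/P² = -24.041.
ε = (dQ/dP)(P/Q) = (-24.041)(7/241.286).
|ε| < 1, so demand is inelastic at this price.

-0.70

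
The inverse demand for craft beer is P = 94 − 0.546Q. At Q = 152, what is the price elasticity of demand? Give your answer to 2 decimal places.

-0.13

At Q = 152, P = 94 − 0.546(152) = 11.01.
dP/dQ = −0.546, so dQ/dP = 1/(−0.546) = -1.832.
ε = (dQ/dP)(P/Q) = (-1.832)(11.01/152).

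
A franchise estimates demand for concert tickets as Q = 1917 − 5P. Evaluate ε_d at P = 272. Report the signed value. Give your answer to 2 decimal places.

-2.44

At P = 272, Q = 557.
dQ/dP = −5.
ε = (dQ/dP)(P/Q) = (-5)(272/557).
|ε| > 1, so demand is elastic at this price.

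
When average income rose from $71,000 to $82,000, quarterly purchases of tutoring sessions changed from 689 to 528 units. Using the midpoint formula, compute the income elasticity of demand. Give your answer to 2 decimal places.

-1.84

ΔQ = -161, ΔI = 11000. Midpoints: Ī = 76,500, Q̄ = 608.5.
ε_I = (ΔQ/ΔI)(Ī/Q̄) = (-161/11000)(76500/608.5).
ε_I < 0, so the good is inferior.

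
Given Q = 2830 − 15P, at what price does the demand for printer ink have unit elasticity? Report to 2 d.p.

For linear demand Q = a − bP, ε = −bP/(a − bP). |ε| = 1 when bP = a − bP, i.e. P = a/(2b).
P = 2830/(2·15) = 2830/30 = 94.3333.

94.33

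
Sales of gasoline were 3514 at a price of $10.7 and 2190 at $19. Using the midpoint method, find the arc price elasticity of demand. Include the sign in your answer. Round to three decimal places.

-0.831

ΔQ = 2190 − 3514 = -1324; ΔP = 19 − 10.7 = 8.3.
Midpoints: P̄ = 14.85, Q̄ = 2852.0.
ε = (ΔQ/ΔP)(P̄/Q̄) = (-1324/8.3)(14.85/2852.0).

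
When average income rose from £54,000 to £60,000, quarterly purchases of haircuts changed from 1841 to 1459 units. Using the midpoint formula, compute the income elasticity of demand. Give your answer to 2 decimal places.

ΔQ = -382, ΔI = 6000. Midpoints: Ī = 57,000, Q̄ = 1650.0.
ε_I = (ΔQ/ΔI)(Ī/Q̄) = (-382/6000)(57000/1650.0).

-2.20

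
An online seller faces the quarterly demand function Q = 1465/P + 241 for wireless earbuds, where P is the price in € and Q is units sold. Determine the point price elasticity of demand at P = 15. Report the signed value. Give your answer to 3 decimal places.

-0.288

At P = 15, Q = 338.667.
dQ/dP = −1465/P² = -6.511.
ε = (dQ/dP)(P/Q) = (-6.511)(15/338.667).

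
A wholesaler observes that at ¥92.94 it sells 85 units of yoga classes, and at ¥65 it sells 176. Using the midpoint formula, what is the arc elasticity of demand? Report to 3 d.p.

ΔQ = 176 − 85 = 91; ΔP = 65 − 92.94 = -27.94.
Midpoints: P̄ = 78.97, Q̄ = 130.5.
ε = (ΔQ/ΔP)(P̄/Q̄) = (91/-27.94)(78.97/130.5).

-1.971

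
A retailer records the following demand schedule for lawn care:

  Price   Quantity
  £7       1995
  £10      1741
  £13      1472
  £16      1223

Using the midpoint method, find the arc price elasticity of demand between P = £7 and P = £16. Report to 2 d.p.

-0.61

At P = 7, Q = 1995; at P = 16, Q = 1223.
ΔQ = -772, ΔP = 9. Midpoints: P̄ = 11.50, Q̄ = 1609.0.
ε = (ΔQ/ΔP)(P̄/Q̄) = (-772/9)(11.50/1609.0).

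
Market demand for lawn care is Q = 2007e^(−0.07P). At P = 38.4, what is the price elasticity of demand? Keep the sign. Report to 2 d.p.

At P = 38.4, Q = 136.510.
dQ/dP = −0.07·2007e^(−0.07P) = −0.07Q = -9.556.
ε = (dQ/dP)(P/Q) = (-9.556)(38.4/136.510).

-2.69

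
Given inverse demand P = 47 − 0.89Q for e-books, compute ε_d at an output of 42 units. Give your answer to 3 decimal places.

At Q = 42, P = 47 − 0.89(42) = 9.62.
dP/dQ = −0.89, so dQ/dP = 1/(−0.89) = -1.124.
ε = (dQ/dP)(P/Q) = (-1.124)(9.62/42).

-0.257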